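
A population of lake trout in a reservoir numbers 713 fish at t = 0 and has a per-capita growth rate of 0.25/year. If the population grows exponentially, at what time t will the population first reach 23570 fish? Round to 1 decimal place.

14.0 years

Set N₀·e^(rt) = 23570: e^(0.25·t) = 23570/713 = 33.058.
0.25·t = ln(33.058) = 3.4982, so t = 3.4982/0.25 = 13.993.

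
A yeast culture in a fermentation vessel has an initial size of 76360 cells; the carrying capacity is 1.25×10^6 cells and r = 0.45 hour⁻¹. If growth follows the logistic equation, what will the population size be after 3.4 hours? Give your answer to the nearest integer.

288809 cells

A = (K − N₀)/N₀ = (1.25×10^6 − 76360)/76360 = 15.37.
N(t) = K/(1 + A·e^(−rt)) = 1.25×10^6/(1 + 15.37×e^(−0.45×3.4)).
e^(−1.53) = 0.21654; denominator = 1 + 15.37×0.21654 = 4.3281.
N = 1.25×10^6/4.3281 = 288809.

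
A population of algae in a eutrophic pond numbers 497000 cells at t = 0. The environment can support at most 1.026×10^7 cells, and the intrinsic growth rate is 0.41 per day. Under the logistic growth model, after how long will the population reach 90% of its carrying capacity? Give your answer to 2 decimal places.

12.62 days

A = (K − N₀)/N₀ = (1.026×10^7 − 497000)/497000 = 19.644.
Solve 1.026×10^7/(1 + 19.644·e^(−0.41t)) = 9.234×10^6: 1 + 19.644·e^(−0.41t) = 1.1111, so e^(−0.41t) = 0.00565628.
−0.41·t = ln(0.00565628) = -5.175, so t = 5.175/0.41 = 12.622.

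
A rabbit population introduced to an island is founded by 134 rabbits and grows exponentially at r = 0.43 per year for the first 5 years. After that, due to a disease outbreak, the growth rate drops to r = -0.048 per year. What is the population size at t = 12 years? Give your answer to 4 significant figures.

822.1 rabbits

Phase 1: N(5) = 134·e^(0.43×5) = 134·e^2.15 = 1150.37.
Phase 2 runs for 12 − 5 = 7 years at r = -0.048.
N(12) = 1150.37·e^(-0.048×7) = 1150.37·e^-0.336 = 822.082.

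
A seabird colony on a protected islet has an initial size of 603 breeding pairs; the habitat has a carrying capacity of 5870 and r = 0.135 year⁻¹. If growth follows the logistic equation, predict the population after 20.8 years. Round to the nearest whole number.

3844 breeding pairs

A = (K − N₀)/N₀ = (5870 − 603)/603 = 8.7347.
N(t) = K/(1 + A·e^(−rt)) = 5870/(1 + 8.7347×e^(−0.135×20.8)).
e^(−2.808) = 0.060326; denominator = 1 + 8.7347×0.060326 = 1.5269.
N = 5870/1.5269 = 3844.33.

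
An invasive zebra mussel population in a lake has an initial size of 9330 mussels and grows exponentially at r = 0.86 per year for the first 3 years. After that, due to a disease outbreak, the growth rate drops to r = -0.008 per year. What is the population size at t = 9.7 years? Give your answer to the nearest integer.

116703 mussels

Phase 1: N(3) = 9330·e^(0.86×3) = 9330·e^2.58 = 123129.
Phase 2 runs for 9.7 − 3 = 6.7 years at r = -0.008.
N(9.7) = 123129·e^(-0.008×6.7) = 123129·e^-0.0536 = 116703.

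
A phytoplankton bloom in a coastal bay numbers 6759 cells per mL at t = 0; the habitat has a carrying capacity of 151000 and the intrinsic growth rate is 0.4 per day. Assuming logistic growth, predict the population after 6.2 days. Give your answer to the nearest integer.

54178 cells per mL

A = (K − N₀)/N₀ = (151000 − 6759)/6759 = 21.341.
N(t) = K/(1 + A·e^(−rt)) = 151000/(1 + 21.341×e^(−0.4×6.2)).
e^(−2.48) = 0.083743; denominator = 1 + 21.341×0.083743 = 2.7871.
N = 151000/2.7871 = 54177.6.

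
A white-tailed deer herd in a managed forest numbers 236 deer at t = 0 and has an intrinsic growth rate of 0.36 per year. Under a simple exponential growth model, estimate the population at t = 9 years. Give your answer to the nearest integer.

N(t) = N₀·e^(rt) = 236 × e^(0.36×9) = 236 × e^3.24.
e^3.24 ≈ 25.534, so N ≈ 236 × 25.534 = 6025.96.

6026 deer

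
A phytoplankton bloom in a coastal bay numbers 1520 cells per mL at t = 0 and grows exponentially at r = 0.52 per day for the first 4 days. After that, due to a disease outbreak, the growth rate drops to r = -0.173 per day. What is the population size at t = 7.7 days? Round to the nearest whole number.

6415 cells per mL

Phase 1: N(4) = 1520·e^(0.52×4) = 1520·e^2.08 = 12166.8.
Phase 2 runs for 7.7 − 4 = 3.7 days at r = -0.173.
N(7.7) = 12166.8·e^(-0.173×3.7) = 12166.8·e^-0.6401 = 6414.82.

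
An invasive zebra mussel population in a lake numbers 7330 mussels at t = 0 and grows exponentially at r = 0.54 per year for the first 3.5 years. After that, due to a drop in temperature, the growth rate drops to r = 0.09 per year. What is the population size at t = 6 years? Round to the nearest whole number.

Phase 1: N(3.5) = 7330·e^(0.54×3.5) = 7330·e^1.89 = 48520.
Phase 2 runs for 6 − 3.5 = 2.5 years at r = 0.09.
N(6) = 48520·e^(0.09×2.5) = 48520·e^0.225 = 60762.7.

60763 mussels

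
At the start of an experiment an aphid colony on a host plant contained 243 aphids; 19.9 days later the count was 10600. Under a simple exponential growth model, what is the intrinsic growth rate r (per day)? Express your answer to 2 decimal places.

From N(t) = N₀·e^(rt): e^(r·19.9) = 10600/243 = 43.621.
r·19.9 = ln(43.621) = 3.7755, so r = 3.7755/19.9 = 0.18973.

0.19 per day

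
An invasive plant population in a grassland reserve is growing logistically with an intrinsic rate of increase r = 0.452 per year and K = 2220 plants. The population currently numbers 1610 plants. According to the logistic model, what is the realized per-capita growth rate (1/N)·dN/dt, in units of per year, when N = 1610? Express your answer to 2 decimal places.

0.12 per year

(1/N)·dN/dt = r(1 − N/K) = 0.452 × (1 − 1610/2220).
= 0.452 × 0.27477 = 0.1242.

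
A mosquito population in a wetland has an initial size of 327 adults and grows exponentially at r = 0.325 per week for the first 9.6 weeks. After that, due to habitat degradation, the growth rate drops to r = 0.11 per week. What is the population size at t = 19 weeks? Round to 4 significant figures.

20830 adults

Phase 1: N(9.6) = 327·e^(0.325×9.6) = 327·e^3.12 = 7405.37.
Phase 2 runs for 19 − 9.6 = 9.4 weeks at r = 0.11.
N(19) = 7405.37·e^(0.11×9.4) = 7405.37·e^1.034 = 20826.1.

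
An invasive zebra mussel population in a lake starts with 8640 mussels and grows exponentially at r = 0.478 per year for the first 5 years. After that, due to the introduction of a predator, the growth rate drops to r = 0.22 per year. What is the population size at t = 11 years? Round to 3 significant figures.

353000 mussels

Phase 1: N(5) = 8640·e^(0.478×5) = 8640·e^2.39 = 94292.6.
Phase 2 runs for 11 − 5 = 6 years at r = 0.22.
N(11) = 94292.6·e^(0.22×6) = 94292.6·e^1.32 = 352977.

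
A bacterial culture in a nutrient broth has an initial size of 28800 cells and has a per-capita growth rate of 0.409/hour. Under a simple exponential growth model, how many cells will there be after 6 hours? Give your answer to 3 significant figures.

N(t) = N₀·e^(rt) = 28800 × e^(0.409×6) = 28800 × e^2.454.
e^2.454 ≈ 11.635, so N ≈ 28800 × 11.635 = 335082.

335000 cells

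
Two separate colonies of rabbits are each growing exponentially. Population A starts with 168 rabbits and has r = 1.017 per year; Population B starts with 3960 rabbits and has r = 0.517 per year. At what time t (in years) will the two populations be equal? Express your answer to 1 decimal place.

Set 168·e^(1.017t) = 3960·e^(0.517t).
e^((1.017 − 0.517)t) = 3960/168 → e^(0.5·t) = 23.571.
0.5·t = ln(23.571) = 3.16, so t = 3.16/0.5 = 6.3201.

6.3 years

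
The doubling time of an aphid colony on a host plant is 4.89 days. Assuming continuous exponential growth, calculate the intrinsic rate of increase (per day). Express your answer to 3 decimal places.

r = ln(2)/t_d = 0.6931/4.89 = 0.14175.

0.142 per day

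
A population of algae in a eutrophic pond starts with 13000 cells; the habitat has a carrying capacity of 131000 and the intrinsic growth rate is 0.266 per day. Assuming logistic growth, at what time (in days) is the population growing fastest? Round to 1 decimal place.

Logistic growth is fastest at N = K/2 = 65500.
A = (K − N₀)/N₀ = 9.0769. Set K/(1 + A·e^(−rt)) = K/2 → A·e^(−rt) = 1.
e^(−0.266t) = 1/9.0769 = 0.110169, so t = ln(9.0769)/0.266 = 2.2057/0.266 = 8.2922.

8.3 days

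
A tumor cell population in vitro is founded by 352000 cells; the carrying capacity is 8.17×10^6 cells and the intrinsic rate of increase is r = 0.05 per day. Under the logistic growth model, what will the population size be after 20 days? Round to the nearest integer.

A = (K − N₀)/N₀ = (8.17×10^6 − 352000)/352000 = 22.21.
N(t) = K/(1 + A·e^(−rt)) = 8.17×10^6/(1 + 22.21×e^(−0.05×20)).
e^(−1) = 0.36788; denominator = 1 + 22.21×0.36788 = 9.1707.
N = 8.17×10^6/9.1707 = 890882.

890882 cells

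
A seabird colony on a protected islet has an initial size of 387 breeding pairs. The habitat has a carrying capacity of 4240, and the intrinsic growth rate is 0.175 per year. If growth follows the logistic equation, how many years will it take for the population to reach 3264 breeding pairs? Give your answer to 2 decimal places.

20.03 years

A = (K − N₀)/N₀ = (4240 − 387)/387 = 9.9561.
Solve 4240/(1 + 9.9561·e^(−0.175t)) = 3264: 1 + 9.9561·e^(−0.175t) = 1.299, so e^(−0.175t) = 0.0300339.
−0.175·t = ln(0.0300339) = -3.5054, so t = 3.5054/0.175 = 20.031.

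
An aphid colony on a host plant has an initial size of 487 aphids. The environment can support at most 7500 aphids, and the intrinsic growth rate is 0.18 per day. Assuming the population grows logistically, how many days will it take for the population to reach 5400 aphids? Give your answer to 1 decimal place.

A = (K − N₀)/N₀ = (7500 − 487)/487 = 14.4.
Solve 7500/(1 + 14.4·e^(−0.18t)) = 5400: 1 + 14.4·e^(−0.18t) = 1.3889, so e^(−0.18t) = 0.0270054.
−0.18·t = ln(0.0270054) = -3.6117, so t = 3.6117/0.18 = 20.065.

20.1 days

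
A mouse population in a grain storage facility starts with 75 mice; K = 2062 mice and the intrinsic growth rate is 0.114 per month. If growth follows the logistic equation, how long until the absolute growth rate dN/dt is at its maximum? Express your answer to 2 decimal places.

28.74 months

Logistic growth is fastest at N = K/2 = 1031.
A = (K − N₀)/N₀ = 26.493. Set K/(1 + A·e^(−rt)) = K/2 → A·e^(−rt) = 1.
e^(−0.114t) = 1/26.493 = 0.0377453, so t = ln(26.493)/0.114 = 3.2769/0.114 = 28.745.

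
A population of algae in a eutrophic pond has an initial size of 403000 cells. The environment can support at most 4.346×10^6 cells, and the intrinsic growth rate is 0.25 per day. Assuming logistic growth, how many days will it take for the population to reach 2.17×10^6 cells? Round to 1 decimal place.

A = (K − N₀)/N₀ = (4.346×10^6 − 403000)/403000 = 9.7841.
Solve 4.346×10^6/(1 + 9.7841·e^(−0.25t)) = 2.17×10^6: 1 + 9.7841·e^(−0.25t) = 2.0028, so e^(−0.25t) = 0.102489.
−0.25·t = ln(0.102489) = -2.278, so t = 2.278/0.25 = 9.112.

9.1 days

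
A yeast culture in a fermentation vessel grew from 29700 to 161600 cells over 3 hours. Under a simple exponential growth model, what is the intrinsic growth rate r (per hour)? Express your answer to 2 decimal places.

From N(t) = N₀·e^(rt): e^(r·3) = 161600/29700 = 5.4411.
r·3 = ln(5.4411) = 1.694, so r = 1.694/3 = 0.56466.

0.56 per hour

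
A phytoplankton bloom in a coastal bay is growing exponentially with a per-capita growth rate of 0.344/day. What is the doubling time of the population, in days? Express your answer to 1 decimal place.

2.0 days

Doubling time t_d = ln(2)/r = 0.6931/0.344 = 2.015.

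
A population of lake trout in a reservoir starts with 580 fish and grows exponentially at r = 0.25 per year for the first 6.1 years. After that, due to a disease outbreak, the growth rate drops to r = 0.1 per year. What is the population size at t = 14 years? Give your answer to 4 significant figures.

5872 fish

Phase 1: N(6.1) = 580·e^(0.25×6.1) = 580·e^1.525 = 2665.18.
Phase 2 runs for 14 − 6.1 = 7.9 years at r = 0.1.
N(14) = 2665.18·e^(0.1×7.9) = 2665.18·e^0.79 = 5872.46.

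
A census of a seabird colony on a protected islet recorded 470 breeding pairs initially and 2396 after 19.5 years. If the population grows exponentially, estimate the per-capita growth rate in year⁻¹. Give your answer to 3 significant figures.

From N(t) = N₀·e^(rt): e^(r·19.5) = 2396/470 = 5.0979.
r·19.5 = ln(5.0979) = 1.6288, so r = 1.6288/19.5 = 0.083529.

0.0835 per year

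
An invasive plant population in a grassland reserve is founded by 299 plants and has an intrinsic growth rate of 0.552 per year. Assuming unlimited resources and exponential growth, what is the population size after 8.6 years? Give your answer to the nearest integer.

N(t) = N₀·e^(rt) = 299 × e^(0.552×8.6) = 299 × e^4.747.
e^4.747 ≈ 115.26, so N ≈ 299 × 115.26 = 34463.1.

34463 plants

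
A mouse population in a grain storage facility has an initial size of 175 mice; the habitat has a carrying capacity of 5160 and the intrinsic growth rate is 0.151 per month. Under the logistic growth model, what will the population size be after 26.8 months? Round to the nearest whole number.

A = (K − N₀)/N₀ = (5160 − 175)/175 = 28.486.
N(t) = K/(1 + A·e^(−rt)) = 5160/(1 + 28.486×e^(−0.151×26.8)).
e^(−4.047) = 0.017478; denominator = 1 + 28.486×0.017478 = 1.4979.
N = 5160/1.4979 = 3444.87.

3445 mice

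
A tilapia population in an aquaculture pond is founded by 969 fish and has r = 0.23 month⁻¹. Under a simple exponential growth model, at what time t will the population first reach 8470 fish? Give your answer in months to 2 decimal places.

Set N₀·e^(rt) = 8470: e^(0.23·t) = 8470/969 = 8.741.
0.23·t = ln(8.741) = 2.168, so t = 2.168/0.23 = 9.4262.

9.43 months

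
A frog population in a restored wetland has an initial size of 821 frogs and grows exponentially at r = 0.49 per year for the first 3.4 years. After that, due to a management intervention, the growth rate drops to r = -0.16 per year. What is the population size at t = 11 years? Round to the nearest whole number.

1288 frogs

Phase 1: N(3.4) = 821·e^(0.49×3.4) = 821·e^1.666 = 4343.88.
Phase 2 runs for 11 − 3.4 = 7.6 years at r = -0.16.
N(11) = 4343.88·e^(-0.16×7.6) = 4343.88·e^-1.216 = 1287.58.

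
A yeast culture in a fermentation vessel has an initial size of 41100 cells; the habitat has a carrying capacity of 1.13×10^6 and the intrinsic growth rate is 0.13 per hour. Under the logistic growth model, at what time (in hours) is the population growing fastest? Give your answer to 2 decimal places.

Logistic growth is fastest at N = K/2 = 565000.
A = (K − N₀)/N₀ = 26.494. Set K/(1 + A·e^(−rt)) = K/2 → A·e^(−rt) = 1.
e^(−0.13t) = 1/26.494 = 0.0377445, so t = ln(26.494)/0.13 = 3.2769/0.13 = 25.207.

25.21 hours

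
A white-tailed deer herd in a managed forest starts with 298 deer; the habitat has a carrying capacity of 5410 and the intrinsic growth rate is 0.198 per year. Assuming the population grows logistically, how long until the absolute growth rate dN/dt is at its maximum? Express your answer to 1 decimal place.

Logistic growth is fastest at N = K/2 = 2705.
A = (K − N₀)/N₀ = 17.154. Set K/(1 + A·e^(−rt)) = K/2 → A·e^(−rt) = 1.
e^(−0.198t) = 1/17.154 = 0.0582942, so t = ln(17.154)/0.198 = 2.8423/0.198 = 14.355.

14.4 years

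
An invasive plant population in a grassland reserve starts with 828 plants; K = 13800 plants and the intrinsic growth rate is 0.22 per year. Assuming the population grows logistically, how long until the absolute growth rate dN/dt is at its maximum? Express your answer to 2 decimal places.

Logistic growth is fastest at N = K/2 = 6900.
A = (K − N₀)/N₀ = 15.667. Set K/(1 + A·e^(−rt)) = K/2 → A·e^(−rt) = 1.
e^(−0.22t) = 1/15.667 = 0.0638298, so t = ln(15.667)/0.22 = 2.7515/0.22 = 12.507.

12.51 years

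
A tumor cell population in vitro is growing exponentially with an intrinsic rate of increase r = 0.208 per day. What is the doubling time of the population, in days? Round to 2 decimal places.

Doubling time t_d = ln(2)/r = 0.6931/0.208 = 3.3324.

3.33 days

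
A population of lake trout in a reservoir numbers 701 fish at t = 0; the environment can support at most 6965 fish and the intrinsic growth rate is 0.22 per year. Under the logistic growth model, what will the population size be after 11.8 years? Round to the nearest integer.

4180 fish

A = (K − N₀)/N₀ = (6965 − 701)/701 = 8.9358.
N(t) = K/(1 + A·e^(−rt)) = 6965/(1 + 8.9358×e^(−0.22×11.8)).
e^(−2.596) = 0.074571; denominator = 1 + 8.9358×0.074571 = 1.6664.
N = 6965/1.6664 = 4179.78.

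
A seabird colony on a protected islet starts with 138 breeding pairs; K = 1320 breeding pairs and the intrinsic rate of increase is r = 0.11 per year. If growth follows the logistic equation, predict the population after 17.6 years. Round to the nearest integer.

A = (K − N₀)/N₀ = (1320 − 138)/138 = 8.5652.
N(t) = K/(1 + A·e^(−rt)) = 1320/(1 + 8.5652×e^(−0.11×17.6)).
e^(−1.936) = 0.14428; denominator = 1 + 8.5652×0.14428 = 2.2358.
N = 1320/2.2358 = 590.396.

590 breeding pairs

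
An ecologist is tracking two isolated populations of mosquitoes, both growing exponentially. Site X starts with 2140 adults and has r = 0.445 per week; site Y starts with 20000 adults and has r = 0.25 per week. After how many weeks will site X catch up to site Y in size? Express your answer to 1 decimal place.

Set 2140·e^(0.445t) = 20000·e^(0.25t).
e^((0.445 − 0.25)t) = 20000/2140 → e^(0.195·t) = 9.3458.
0.195·t = ln(9.3458) = 2.2349, so t = 2.2349/0.195 = 11.461.

11.5 weeks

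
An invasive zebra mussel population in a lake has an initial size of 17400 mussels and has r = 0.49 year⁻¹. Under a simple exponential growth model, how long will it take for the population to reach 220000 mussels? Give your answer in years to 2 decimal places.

Set N₀·e^(rt) = 220000: e^(0.49·t) = 220000/17400 = 12.644.
0.49·t = ln(12.644) = 2.5372, so t = 2.5372/0.49 = 5.1779.

5.18 years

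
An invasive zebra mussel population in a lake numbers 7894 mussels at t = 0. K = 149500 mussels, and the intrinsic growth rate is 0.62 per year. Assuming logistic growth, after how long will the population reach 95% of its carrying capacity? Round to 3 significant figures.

9.41 years

A = (K − N₀)/N₀ = (149500 − 7894)/7894 = 17.938.
Solve 149500/(1 + 17.938·e^(−0.62t)) = 142025: 1 + 17.938·e^(−0.62t) = 1.0526, so e^(−0.62t) = 0.00293401.
−0.62·t = ln(0.00293401) = -5.8314, so t = 5.8314/0.62 = 9.4055.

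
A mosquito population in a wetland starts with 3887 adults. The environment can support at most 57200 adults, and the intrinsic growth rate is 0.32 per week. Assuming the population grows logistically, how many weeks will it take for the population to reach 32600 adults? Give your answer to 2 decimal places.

9.06 weeks

A = (K − N₀)/N₀ = (57200 − 3887)/3887 = 13.716.
Solve 57200/(1 + 13.716·e^(−0.32t)) = 32600: 1 + 13.716·e^(−0.32t) = 1.7546, so e^(−0.32t) = 0.0550173.
−0.32·t = ln(0.0550173) = -2.9001, so t = 2.9001/0.32 = 9.0628.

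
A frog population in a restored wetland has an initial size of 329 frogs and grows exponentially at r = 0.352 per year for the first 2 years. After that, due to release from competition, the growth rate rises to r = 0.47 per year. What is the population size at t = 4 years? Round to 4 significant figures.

1703 frogs

Phase 1: N(2) = 329·e^(0.352×2) = 329·e^0.704 = 665.18.
Phase 2 runs for 4 − 2 = 2 years at r = 0.47.
N(4) = 665.18·e^(0.47×2) = 665.18·e^0.94 = 1702.85.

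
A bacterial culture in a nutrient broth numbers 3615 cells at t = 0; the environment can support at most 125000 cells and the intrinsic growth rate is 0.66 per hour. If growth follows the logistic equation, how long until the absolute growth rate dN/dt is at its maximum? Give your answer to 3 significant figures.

5.32 hours

Logistic growth is fastest at N = K/2 = 62500.
A = (K − N₀)/N₀ = 33.578. Set K/(1 + A·e^(−rt)) = K/2 → A·e^(−rt) = 1.
e^(−0.66t) = 1/33.578 = 0.0297813, so t = ln(33.578)/0.66 = 3.5139/0.66 = 5.3241.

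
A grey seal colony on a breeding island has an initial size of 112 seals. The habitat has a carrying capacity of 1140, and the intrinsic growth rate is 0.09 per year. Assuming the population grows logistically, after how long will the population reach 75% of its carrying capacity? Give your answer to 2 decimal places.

36.84 years

A = (K − N₀)/N₀ = (1140 − 112)/112 = 9.1786.
Solve 1140/(1 + 9.1786·e^(−0.09t)) = 855: 1 + 9.1786·e^(−0.09t) = 1.3333, so e^(−0.09t) = 0.0363165.
−0.09·t = ln(0.0363165) = -3.3155, so t = 3.3155/0.09 = 36.839.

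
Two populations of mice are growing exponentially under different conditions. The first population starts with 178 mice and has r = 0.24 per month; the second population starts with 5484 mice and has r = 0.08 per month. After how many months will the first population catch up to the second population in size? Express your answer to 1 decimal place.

21.4 months

Set 178·e^(0.24t) = 5484·e^(0.08t).
e^((0.24 − 0.08)t) = 5484/178 → e^(0.16·t) = 30.809.
0.16·t = ln(30.809) = 3.4278, so t = 3.4278/0.16 = 21.424.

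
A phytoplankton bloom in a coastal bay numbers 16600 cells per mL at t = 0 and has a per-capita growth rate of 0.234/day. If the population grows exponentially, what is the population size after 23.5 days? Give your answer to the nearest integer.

N(t) = N₀·e^(rt) = 16600 × e^(0.234×23.5) = 16600 × e^5.499.
e^5.499 ≈ 244.45, so N ≈ 16600 × 244.45 = 4.057826×10^6.

4057826 cells per mL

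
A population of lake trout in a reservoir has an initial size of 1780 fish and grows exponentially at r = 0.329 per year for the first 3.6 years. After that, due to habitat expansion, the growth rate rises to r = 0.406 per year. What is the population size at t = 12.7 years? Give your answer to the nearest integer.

Phase 1: N(3.6) = 1780·e^(0.329×3.6) = 1780·e^1.184 = 5818.33.
Phase 2 runs for 12.7 − 3.6 = 9.1 years at r = 0.406.
N(12.7) = 5818.33·e^(0.406×9.1) = 5818.33·e^3.695 = 234068.

234068 fish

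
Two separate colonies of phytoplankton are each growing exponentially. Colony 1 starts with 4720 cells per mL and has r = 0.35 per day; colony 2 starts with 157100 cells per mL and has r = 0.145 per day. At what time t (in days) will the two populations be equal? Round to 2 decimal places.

Set 4720·e^(0.35t) = 157100·e^(0.145t).
e^((0.35 − 0.145)t) = 157100/4720 → e^(0.205·t) = 33.284.
0.205·t = ln(33.284) = 3.5051, so t = 3.5051/0.205 = 17.098.

17.10 days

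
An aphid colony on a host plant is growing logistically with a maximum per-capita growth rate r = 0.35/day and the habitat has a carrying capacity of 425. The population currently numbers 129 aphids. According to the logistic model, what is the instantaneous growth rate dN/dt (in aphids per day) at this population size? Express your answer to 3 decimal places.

dN/dt = rN(1 − N/K) = 0.35 × 129 × (1 − 129/425).
1 − 129/425 = 0.69647; dN/dt = 0.35 × 129 × 0.69647 = 31.446.

31.446 aphids per day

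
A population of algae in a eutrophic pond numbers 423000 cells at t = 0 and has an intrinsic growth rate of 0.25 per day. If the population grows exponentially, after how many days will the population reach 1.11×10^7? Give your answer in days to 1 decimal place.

13.1 days

Set N₀·e^(rt) = 1.11×10^7: e^(0.25·t) = 1.11×10^7/423000 = 26.241.
0.25·t = ln(26.241) = 3.2673, so t = 3.2673/0.25 = 13.069.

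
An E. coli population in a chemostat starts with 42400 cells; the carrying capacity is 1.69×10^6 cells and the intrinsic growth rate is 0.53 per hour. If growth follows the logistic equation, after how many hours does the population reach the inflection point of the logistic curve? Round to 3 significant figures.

Logistic growth is fastest at N = K/2 = 845000.
A = (K − N₀)/N₀ = 38.858. Set K/(1 + A·e^(−rt)) = K/2 → A·e^(−rt) = 1.
e^(−0.53t) = 1/38.858 = 0.0257344, so t = ln(38.858)/0.53 = 3.6599/0.53 = 6.9055.

6.91 hours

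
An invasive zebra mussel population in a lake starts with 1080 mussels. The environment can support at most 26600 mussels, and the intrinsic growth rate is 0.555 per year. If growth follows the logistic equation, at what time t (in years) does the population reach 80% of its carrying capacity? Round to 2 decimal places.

A = (K − N₀)/N₀ = (26600 − 1080)/1080 = 23.63.
Solve 26600/(1 + 23.63·e^(−0.555t)) = 21280: 1 + 23.63·e^(−0.555t) = 1.25, so e^(−0.555t) = 0.0105799.
−0.555·t = ln(0.0105799) = -4.5488, so t = 4.5488/0.555 = 8.196.

8.20 years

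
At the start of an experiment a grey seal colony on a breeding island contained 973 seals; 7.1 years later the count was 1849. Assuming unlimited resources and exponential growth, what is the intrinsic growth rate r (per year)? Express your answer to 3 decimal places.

From N(t) = N₀·e^(rt): e^(r·7.1) = 1849/973 = 1.9003.
r·7.1 = ln(1.9003) = 0.64202, so r = 0.64202/7.1 = 0.090425.

0.090 per year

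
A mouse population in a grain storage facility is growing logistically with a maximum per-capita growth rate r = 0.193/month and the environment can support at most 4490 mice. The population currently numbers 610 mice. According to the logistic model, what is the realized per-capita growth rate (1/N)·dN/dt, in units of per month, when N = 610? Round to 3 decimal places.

(1/N)·dN/dt = r(1 − N/K) = 0.193 × (1 − 610/4490).
= 0.193 × 0.86414 = 0.16678.

0.167 per month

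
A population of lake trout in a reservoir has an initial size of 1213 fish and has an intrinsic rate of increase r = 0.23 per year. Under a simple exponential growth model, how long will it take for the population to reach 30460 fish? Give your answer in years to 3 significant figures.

Set N₀·e^(rt) = 30460: e^(0.23·t) = 30460/1213 = 25.111.
0.23·t = ln(25.111) = 3.2233, so t = 3.2233/0.23 = 14.014.

14.0 years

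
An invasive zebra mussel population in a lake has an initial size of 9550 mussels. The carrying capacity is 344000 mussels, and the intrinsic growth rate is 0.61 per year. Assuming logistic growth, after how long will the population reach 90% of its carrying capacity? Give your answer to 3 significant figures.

A = (K − N₀)/N₀ = (344000 − 9550)/9550 = 35.021.
Solve 344000/(1 + 35.021·e^(−0.61t)) = 309600: 1 + 35.021·e^(−0.61t) = 1.1111, so e^(−0.61t) = 0.0031727.
−0.61·t = ln(0.0031727) = -5.7532, so t = 5.7532/0.61 = 9.4314.

9.43 years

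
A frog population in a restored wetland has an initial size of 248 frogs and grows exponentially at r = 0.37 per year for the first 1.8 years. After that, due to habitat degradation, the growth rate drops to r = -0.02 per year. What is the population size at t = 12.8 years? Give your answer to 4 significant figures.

Phase 1: N(1.8) = 248·e^(0.37×1.8) = 248·e^0.666 = 482.716.
Phase 2 runs for 12.8 − 1.8 = 11 years at r = -0.02.
N(12.8) = 482.716·e^(-0.02×11) = 482.716·e^-0.22 = 387.389.

387.4 frogs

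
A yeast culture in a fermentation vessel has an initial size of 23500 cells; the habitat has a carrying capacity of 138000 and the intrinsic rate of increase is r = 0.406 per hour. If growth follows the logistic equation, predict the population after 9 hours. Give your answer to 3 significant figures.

123000 cells

A = (K − N₀)/N₀ = (138000 − 23500)/23500 = 4.8723.
N(t) = K/(1 + A·e^(−rt)) = 138000/(1 + 4.8723×e^(−0.406×9)).
e^(−3.654) = 0.025887; denominator = 1 + 4.8723×0.025887 = 1.1261.
N = 138000/1.1261 = 122543.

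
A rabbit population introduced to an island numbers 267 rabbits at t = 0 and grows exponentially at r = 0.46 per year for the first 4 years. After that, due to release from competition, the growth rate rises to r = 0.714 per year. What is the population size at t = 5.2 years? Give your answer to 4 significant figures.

3960 rabbits

Phase 1: N(4) = 267·e^(0.46×4) = 267·e^1.84 = 1681.18.
Phase 2 runs for 5.2 − 4 = 1.2 years at r = 0.714.
N(5.2) = 1681.18·e^(0.714×1.2) = 1681.18·e^0.8568 = 3960.2.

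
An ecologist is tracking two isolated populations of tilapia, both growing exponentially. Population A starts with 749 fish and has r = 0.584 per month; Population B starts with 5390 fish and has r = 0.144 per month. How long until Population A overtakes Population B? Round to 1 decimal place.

Set 749·e^(0.584t) = 5390·e^(0.144t).
e^((0.584 − 0.144)t) = 5390/749 → e^(0.44·t) = 7.1963.
0.44·t = ln(7.1963) = 1.9736, so t = 1.9736/0.44 = 4.4854.

4.5 months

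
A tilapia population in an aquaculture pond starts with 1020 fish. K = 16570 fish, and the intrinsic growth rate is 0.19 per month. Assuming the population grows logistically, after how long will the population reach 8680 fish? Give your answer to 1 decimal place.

14.8 months

A = (K − N₀)/N₀ = (16570 − 1020)/1020 = 15.245.
Solve 16570/(1 + 15.245·e^(−0.19t)) = 8680: 1 + 15.245·e^(−0.19t) = 1.909, so e^(−0.19t) = 0.0596248.
−0.19·t = ln(0.0596248) = -2.8197, so t = 2.8197/0.19 = 14.84.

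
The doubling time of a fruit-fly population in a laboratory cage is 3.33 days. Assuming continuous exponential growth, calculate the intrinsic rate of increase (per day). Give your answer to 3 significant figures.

0.208 per day

r = ln(2)/t_d = 0.6931/3.33 = 0.20815.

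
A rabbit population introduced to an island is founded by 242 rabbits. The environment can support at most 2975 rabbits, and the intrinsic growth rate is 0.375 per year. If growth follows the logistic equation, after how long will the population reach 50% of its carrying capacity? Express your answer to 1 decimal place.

A = (K − N₀)/N₀ = (2975 − 242)/242 = 11.293.
Solve 2975/(1 + 11.293·e^(−0.375t)) = 1487.5: 1 + 11.293·e^(−0.375t) = 2, so e^(−0.375t) = 0.0885474.
−0.375·t = ln(0.0885474) = -2.4242, so t = 2.4242/0.375 = 6.4646.

6.5 years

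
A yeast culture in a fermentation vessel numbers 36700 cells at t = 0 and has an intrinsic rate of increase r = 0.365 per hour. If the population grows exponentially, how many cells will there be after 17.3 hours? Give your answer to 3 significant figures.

N(t) = N₀·e^(rt) = 36700 × e^(0.365×17.3) = 36700 × e^6.314.
e^6.314 ≈ 552.53, so N ≈ 36700 × 552.53 = 2.027769×10^7.

20300000 cells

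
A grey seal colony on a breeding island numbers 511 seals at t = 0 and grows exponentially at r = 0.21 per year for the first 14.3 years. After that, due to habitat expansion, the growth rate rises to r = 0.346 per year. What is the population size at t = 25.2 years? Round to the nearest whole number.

Phase 1: N(14.3) = 511·e^(0.21×14.3) = 511·e^3.003 = 10294.5.
Phase 2 runs for 25.2 − 14.3 = 10.9 years at r = 0.346.
N(25.2) = 10294.5·e^(0.346×10.9) = 10294.5·e^3.771 = 447204.

447204 seals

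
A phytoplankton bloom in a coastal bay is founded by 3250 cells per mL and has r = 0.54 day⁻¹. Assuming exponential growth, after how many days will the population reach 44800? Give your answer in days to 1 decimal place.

Set N₀·e^(rt) = 44800: e^(0.54·t) = 44800/3250 = 13.785.
0.54·t = ln(13.785) = 2.6236, so t = 2.6236/0.54 = 4.8584.

4.9 days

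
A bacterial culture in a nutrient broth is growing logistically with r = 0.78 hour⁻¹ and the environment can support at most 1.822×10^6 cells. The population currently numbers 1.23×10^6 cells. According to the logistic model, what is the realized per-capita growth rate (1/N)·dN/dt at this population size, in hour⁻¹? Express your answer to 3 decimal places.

(1/N)·dN/dt = r(1 − N/K) = 0.78 × (1 − 1.23×10^6/1.822×10^6).
= 0.78 × 0.32492 = 0.25344.

0.253 per hour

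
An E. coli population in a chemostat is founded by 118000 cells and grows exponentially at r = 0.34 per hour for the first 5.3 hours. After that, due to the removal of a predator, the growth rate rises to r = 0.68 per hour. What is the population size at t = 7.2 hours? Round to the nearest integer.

2603689 cells

Phase 1: N(5.3) = 118000·e^(0.34×5.3) = 118000·e^1.802 = 715288.
Phase 2 runs for 7.2 − 5.3 = 1.9 hours at r = 0.68.
N(7.2) = 715288·e^(0.68×1.9) = 715288·e^1.292 = 2.603689×10^6.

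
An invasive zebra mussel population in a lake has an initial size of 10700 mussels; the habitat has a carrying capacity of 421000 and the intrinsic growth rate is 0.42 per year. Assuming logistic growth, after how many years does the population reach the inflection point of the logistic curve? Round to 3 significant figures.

8.68 years

Logistic growth is fastest at N = K/2 = 210500.
A = (K − N₀)/N₀ = 38.346. Set K/(1 + A·e^(−rt)) = K/2 → A·e^(−rt) = 1.
e^(−0.42t) = 1/38.346 = 0.0260785, so t = ln(38.346)/0.42 = 3.6466/0.42 = 8.6825.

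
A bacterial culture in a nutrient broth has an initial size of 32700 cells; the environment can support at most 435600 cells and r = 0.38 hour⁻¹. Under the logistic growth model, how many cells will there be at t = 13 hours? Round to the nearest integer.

400312 cells

A = (K − N₀)/N₀ = (435600 − 32700)/32700 = 12.321.
N(t) = K/(1 + A·e^(−rt)) = 435600/(1 + 12.321×e^(−0.38×13)).
e^(−4.94) = 0.0071546; denominator = 1 + 12.321×0.0071546 = 1.0882.
N = 435600/1.0882 = 400312.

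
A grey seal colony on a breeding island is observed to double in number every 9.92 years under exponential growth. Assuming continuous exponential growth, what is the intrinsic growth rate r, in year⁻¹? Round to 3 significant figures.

r = ln(2)/t_d = 0.6931/9.92 = 0.069874.

0.0699 per year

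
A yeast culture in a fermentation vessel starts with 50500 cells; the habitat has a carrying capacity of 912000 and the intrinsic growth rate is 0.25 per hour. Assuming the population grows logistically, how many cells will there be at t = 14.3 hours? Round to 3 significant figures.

A = (K − N₀)/N₀ = (912000 − 50500)/50500 = 17.059.
N(t) = K/(1 + A·e^(−rt)) = 912000/(1 + 17.059×e^(−0.25×14.3)).
e^(−3.575) = 0.028015; denominator = 1 + 17.059×0.028015 = 1.4779.
N = 912000/1.4779 = 617081.

617000 cells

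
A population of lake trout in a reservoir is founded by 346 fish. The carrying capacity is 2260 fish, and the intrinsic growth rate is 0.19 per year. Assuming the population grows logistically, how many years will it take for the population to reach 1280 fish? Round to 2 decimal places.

10.41 years

A = (K − N₀)/N₀ = (2260 − 346)/346 = 5.5318.
Solve 2260/(1 + 5.5318·e^(−0.19t)) = 1280: 1 + 5.5318·e^(−0.19t) = 1.7656, so e^(−0.19t) = 0.138405.
−0.19·t = ln(0.138405) = -1.9776, so t = 1.9776/0.19 = 10.408.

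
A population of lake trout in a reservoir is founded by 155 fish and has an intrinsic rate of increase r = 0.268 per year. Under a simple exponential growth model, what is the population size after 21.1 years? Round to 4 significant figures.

N(t) = N₀·e^(rt) = 155 × e^(0.268×21.1) = 155 × e^5.655.
e^5.655 ≈ 285.66, so N ≈ 155 × 285.66 = 44277.2.

44280 fish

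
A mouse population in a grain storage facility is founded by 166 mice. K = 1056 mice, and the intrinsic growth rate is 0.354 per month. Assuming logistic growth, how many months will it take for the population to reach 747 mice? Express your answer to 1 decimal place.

7.2 months

A = (K − N₀)/N₀ = (1056 − 166)/166 = 5.3614.
Solve 1056/(1 + 5.3614·e^(−0.354t)) = 747: 1 + 5.3614·e^(−0.354t) = 1.4137, so e^(−0.354t) = 0.0771536.
−0.354·t = ln(0.0771536) = -2.562, so t = 2.562/0.354 = 7.2372.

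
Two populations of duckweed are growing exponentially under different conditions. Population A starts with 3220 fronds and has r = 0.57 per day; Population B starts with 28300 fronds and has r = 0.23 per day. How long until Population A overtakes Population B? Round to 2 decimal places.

Set 3220·e^(0.57t) = 28300·e^(0.23t).
e^((0.57 − 0.23)t) = 28300/3220 → e^(0.34·t) = 8.7888.
0.34·t = ln(8.7888) = 2.1735, so t = 2.1735/0.34 = 6.3926.

6.39 days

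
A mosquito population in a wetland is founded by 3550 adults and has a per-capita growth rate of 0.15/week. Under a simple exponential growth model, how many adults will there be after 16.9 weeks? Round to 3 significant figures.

N(t) = N₀·e^(rt) = 3550 × e^(0.15×16.9) = 3550 × e^2.535.
e^2.535 ≈ 12.616, so N ≈ 3550 × 12.616 = 44788.3.

44800 adults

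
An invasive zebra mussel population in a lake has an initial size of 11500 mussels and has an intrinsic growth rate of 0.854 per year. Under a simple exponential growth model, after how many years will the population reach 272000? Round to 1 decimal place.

3.7 years

Set N₀·e^(rt) = 272000: e^(0.854·t) = 272000/11500 = 23.652.
0.854·t = ln(23.652) = 3.1635, so t = 3.1635/0.854 = 3.7043.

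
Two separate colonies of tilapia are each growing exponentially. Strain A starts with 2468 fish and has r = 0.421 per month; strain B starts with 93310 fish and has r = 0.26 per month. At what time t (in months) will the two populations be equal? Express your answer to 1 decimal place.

22.6 months

Set 2468·e^(0.421t) = 93310·e^(0.26t).
e^((0.421 − 0.26)t) = 93310/2468 → e^(0.161·t) = 37.808.
0.161·t = ln(37.808) = 3.6325, so t = 3.6325/0.161 = 22.562.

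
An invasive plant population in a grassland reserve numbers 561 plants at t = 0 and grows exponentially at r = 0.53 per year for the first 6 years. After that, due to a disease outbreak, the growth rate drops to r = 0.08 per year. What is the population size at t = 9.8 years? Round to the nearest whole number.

Phase 1: N(6) = 561·e^(0.53×6) = 561·e^3.18 = 13490.2.
Phase 2 runs for 9.8 − 6 = 3.8 years at r = 0.08.
N(9.8) = 13490.2·e^(0.08×3.8) = 13490.2·e^0.304 = 18282.9.

18283 plants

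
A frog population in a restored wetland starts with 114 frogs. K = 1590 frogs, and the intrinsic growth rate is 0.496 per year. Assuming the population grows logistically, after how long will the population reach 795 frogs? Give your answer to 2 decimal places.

5.16 years

A = (K − N₀)/N₀ = (1590 − 114)/114 = 12.947.
Solve 1590/(1 + 12.947·e^(−0.496t)) = 795: 1 + 12.947·e^(−0.496t) = 2, so e^(−0.496t) = 0.0772358.
−0.496·t = ln(0.0772358) = -2.5609, so t = 2.5609/0.496 = 5.1631.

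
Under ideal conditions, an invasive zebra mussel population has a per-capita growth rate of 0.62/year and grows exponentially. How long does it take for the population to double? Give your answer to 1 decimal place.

Doubling time t_d = ln(2)/r = 0.6931/0.62 = 1.118.

1.1 years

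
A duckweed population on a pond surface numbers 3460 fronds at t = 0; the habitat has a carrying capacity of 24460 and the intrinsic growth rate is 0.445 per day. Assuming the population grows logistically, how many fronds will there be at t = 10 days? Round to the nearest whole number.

22841 fronds

A = (K − N₀)/N₀ = (24460 − 3460)/3460 = 6.0694.
N(t) = K/(1 + A·e^(−rt)) = 24460/(1 + 6.0694×e^(−0.445×10)).
e^(−4.45) = 0.011679; denominator = 1 + 6.0694×0.011679 = 1.0709.
N = 24460/1.0709 = 22841.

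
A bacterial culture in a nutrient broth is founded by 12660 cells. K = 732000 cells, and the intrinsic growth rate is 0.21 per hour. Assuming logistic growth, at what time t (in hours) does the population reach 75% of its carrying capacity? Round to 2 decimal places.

24.47 hours

A = (K − N₀)/N₀ = (732000 − 12660)/12660 = 56.82.
Solve 732000/(1 + 56.82·e^(−0.21t)) = 549000: 1 + 56.82·e^(−0.21t) = 1.3333, so e^(−0.21t) = 0.00586649.
−0.21·t = ln(0.00586649) = -5.1385, so t = 5.1385/0.21 = 24.469.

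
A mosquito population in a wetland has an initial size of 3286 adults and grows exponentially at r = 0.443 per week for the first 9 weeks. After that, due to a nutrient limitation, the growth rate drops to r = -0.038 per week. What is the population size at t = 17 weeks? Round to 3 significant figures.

Phase 1: N(9) = 3286·e^(0.443×9) = 3286·e^3.987 = 177092.
Phase 2 runs for 17 − 9 = 8 weeks at r = -0.038.
N(17) = 177092·e^(-0.038×8) = 177092·e^-0.304 = 130669.

131000 adults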